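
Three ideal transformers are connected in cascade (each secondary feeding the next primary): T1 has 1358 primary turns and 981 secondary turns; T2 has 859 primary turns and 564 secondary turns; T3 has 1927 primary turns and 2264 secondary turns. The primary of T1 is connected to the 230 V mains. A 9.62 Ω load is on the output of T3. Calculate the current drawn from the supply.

Secondary of T1: V = 230.00 × 981/1358 = 166.15 V.
Secondary of T2: V = 166.15 × 564/859 = 109.09 V.
Secondary of T3: V = 109.09 × 2264/1927 = 128.17 V.
I_load = 128.17/9.62 = 13.323 A, so P_out = 128.17 × 13.323 = 1707.6 W.
All ideal ⇒ P_in = P_out, so I_supply = 1707.6/230 = 7.42 A.

I_supply ≈ 7.42 A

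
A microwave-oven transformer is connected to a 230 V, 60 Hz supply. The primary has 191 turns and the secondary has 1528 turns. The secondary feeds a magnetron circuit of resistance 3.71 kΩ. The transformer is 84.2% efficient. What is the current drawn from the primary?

I_p ≈ 4.71 A

V_s = 230 × 1528/191 = 1840.0 V.
I_s = V_s/R = 1840.0/3710 = 0.49596 A.
P_out = V_s I_s = 1840.0 × 0.49596 = 912.56 W.
P_in = P_out/η = 912.56/0.842 = 1083.8 W.
I_p = P_in/V_p = 1083.8/230 = 4.71 A.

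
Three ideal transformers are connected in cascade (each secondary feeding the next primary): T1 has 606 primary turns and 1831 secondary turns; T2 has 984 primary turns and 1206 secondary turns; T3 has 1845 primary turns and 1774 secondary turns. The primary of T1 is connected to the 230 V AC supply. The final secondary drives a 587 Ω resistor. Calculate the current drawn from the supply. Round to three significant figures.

Secondary of T1: V = 230.00 × 1831/606 = 694.93 V.
Secondary of T2: V = 694.93 × 1206/984 = 851.72 V.
Secondary of T3: V = 851.72 × 1774/1845 = 818.94 V.
I_load = 818.94/587 = 1.3951 A, so P_out = 818.94 × 1.3951 = 1142.5 W.
All ideal ⇒ P_in = P_out, so I_supply = 1142.5/230 = 4.97 A.

I_supply ≈ 4.97 A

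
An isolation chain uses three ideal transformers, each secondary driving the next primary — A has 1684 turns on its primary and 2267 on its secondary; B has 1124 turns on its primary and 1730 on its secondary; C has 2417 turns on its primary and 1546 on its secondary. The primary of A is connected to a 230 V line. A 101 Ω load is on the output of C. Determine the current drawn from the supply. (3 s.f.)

After A: V = 230.00 × 2267/1684 = 309.63 V.
After B: V = 309.63 × 1730/1124 = 476.56 V.
After C: V = 476.56 × 1546/2417 = 304.82 V.
I_load = 304.82/101 = 3.0181 A, so P_out = 304.82 × 3.0181 = 919.98 W.
All ideal ⇒ P_in = P_out, so I_supply = 919.98/230 = 4.00 A.

I_supply ≈ 4.00 A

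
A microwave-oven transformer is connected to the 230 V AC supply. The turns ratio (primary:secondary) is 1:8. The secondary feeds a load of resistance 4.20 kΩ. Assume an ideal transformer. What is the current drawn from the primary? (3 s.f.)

V_s = V_p × N_s/N_p = 230 × 8/1 = 1840.0 V.
I_s = V_s/R = 1840.0/4200 = 0.43810 A.
For an ideal transformer I_p N_p = I_s N_s, so I_p = 0.43810 × 8/1 = 3.50 A.

I_p ≈ 3.50 A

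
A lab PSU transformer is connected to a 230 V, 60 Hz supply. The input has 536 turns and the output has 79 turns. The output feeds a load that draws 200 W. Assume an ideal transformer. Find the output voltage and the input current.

V_out ≈ 33.9 V, I_in ≈ 0.870 A

V_out = V_in × N_out/N_in = 230 × 79/536 = 33.899 V.
I_out = P/V_out = 200/33.899 = 5.8998 A.
I_in = I_out × N_out/N_in = 5.8998 × 79/536 = 0.870 A.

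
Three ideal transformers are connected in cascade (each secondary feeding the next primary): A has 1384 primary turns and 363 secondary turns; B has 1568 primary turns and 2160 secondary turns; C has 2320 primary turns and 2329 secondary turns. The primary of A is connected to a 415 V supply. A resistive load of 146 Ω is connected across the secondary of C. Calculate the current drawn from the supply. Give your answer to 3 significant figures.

After A: V = 415.00 × 363/1384 = 108.85 V.
After B: V = 108.85 × 2160/1568 = 149.94 V.
After C: V = 149.94 × 2329/2320 = 150.52 V.
I_load = 150.52/146 = 1.0310 A, so P_out = 150.52 × 1.0310 = 155.19 W.
All ideal ⇒ P_in = P_out, so I_supply = 155.19/415 = 0.374 A.

I_supply ≈ 0.374 A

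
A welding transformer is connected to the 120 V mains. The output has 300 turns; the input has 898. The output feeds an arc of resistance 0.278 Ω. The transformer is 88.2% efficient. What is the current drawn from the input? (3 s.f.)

I_in ≈ 54.6 A

V_out = 120 × 300/898 = 40.089 V.
I_out = V_out/R = 40.089/0.278 = 144.21 A.
P_out = V_out I_out = 40.089 × 144.21 = 5781.1 W.
P_in = P_out/η = 5781.1/0.882 = 6554.5 W.
I_in = P_in/V_in = 6554.5/120 = 54.6 A.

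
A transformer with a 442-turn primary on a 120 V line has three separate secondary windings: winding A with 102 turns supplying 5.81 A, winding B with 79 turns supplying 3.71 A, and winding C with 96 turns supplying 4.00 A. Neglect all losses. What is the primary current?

V_A = 120 × 102/442 = 27.692 V; V_B = 120 × 79/442 = 21.448 V; V_C = 120 × 96/442 = 26.063 V.
P_out = V_A I_A + V_B I_B + V_C I_C = 27.692×5.81 + 21.448×3.71 + 26.063×4.00 = 160.89 + 79.572 + 104.25 = 344.72 W.
Ideal ⇒ P_in = P_out, so I_p = P_out/V_p = 344.72/120 = 2.87 A.

I_p ≈ 2.87 A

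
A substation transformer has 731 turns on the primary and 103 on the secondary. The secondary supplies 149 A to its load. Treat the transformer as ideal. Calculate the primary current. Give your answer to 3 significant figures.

I_p ≈ 21.0 A

For an ideal transformer I_p/I_s = N_s/N_p, so I_p = 149 × 103/731 = 21.0 A.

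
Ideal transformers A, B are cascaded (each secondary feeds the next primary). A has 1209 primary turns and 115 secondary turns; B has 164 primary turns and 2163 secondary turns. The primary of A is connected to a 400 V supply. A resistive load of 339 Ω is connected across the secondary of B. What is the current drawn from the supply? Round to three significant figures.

After A: V = 400.00 × 115/1209 = 38.048 V.
After B: V = 38.048 × 2163/164 = 501.82 V.
I_load = 501.82/339 = 1.4803 A, so P_out = 501.82 × 1.4803 = 742.83 W.
All ideal ⇒ P_in = P_out, so I_supply = 742.83/400 = 1.86 A.

I_supply ≈ 1.86 A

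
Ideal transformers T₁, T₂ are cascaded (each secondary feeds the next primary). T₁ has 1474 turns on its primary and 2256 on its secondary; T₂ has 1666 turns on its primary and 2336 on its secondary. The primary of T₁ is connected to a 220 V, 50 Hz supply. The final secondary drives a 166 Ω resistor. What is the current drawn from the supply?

After T₁: V = 220.00 × 2256/1474 = 336.72 V.
After T₂: V = 336.72 × 2336/1666 = 472.13 V.
I_load = 472.13/166 = 2.8442 A, so P_out = 472.13 × 2.8442 = 1342.8 W.
All ideal ⇒ P_in = P_out, so I_supply = 1342.8/220 = 6.10 A.

I_supply ≈ 6.10 A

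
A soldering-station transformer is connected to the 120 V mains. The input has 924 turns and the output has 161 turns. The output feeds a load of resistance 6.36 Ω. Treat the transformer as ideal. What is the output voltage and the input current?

V_out ≈ 20.9 V, I_in ≈ 0.573 A

V_out = V_in × N_out/N_in = 120 × 161/924 = 20.909 V.
I_out = V_out/R = 20.909/6.36 = 3.2876 A.
I_in = I_out × N_out/N_in = 3.2876 × 161/924 = 0.573 A.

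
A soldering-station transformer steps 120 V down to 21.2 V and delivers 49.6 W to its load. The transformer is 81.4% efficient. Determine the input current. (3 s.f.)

I_in ≈ 0.508 A

P_in = P_out/η = 49.6/0.814 = 60.934 W.
I_in = P_in/V_in = 60.934/120 = 0.508 A.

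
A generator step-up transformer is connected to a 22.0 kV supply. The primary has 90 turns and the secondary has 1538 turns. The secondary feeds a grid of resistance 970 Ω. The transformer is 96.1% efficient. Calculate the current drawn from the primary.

I_p ≈ 6890 A

V_s = 22000 × 1538/90 = 375960 V.
I_s = V_s/R = 375960/970 = 387.58 A.
P_out = V_s I_s = 375960 × 387.58 = 1.4571×10^8 W.
P_in = P_out/η = 1.4571×10^8/0.961 = 1.5163×10^8 W.
I_p = P_in/V_p = 1.5163×10^8/22000 = 6890 A.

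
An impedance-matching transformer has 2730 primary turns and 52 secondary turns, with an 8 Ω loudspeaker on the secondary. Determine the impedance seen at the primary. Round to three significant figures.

Z_p = (N_p/N_s)² × Z_s = (2730/52)² × 8 = 22000 Ω.

Z_p ≈ 22000 Ω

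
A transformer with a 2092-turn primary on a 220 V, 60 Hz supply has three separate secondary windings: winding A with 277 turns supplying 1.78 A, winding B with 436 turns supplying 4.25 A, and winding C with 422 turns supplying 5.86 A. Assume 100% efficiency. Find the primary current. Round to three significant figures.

I_p ≈ 2.30 A

V_A = 220 × 277/2092 = 29.130 V; V_B = 220 × 436/2092 = 45.851 V; V_C = 220 × 422/2092 = 44.379 V.
P_out = V_A I_A + V_B I_B + V_C I_C = 29.130×1.78 + 45.851×4.25 + 44.379×5.86 = 51.851 + 194.87 + 260.06 = 506.78 W.
Ideal ⇒ P_in = P_out, so I_p = P_out/V_p = 506.78/220 = 2.30 A.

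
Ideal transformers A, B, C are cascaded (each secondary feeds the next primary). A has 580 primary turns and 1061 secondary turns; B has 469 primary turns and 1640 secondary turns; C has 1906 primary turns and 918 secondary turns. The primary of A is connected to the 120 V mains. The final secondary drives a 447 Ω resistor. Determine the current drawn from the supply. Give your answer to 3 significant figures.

Secondary of A: V = 120.00 × 1061/580 = 219.52 V.
Secondary of B: V = 219.52 × 1640/469 = 767.61 V.
Secondary of C: V = 767.61 × 918/1906 = 369.71 V.
I_load = 369.71/447 = 0.82709 A, so P_out = 369.71 × 0.82709 = 305.78 W.
All ideal ⇒ P_in = P_out, so I_supply = 305.78/120 = 2.55 A.

I_supply ≈ 2.55 A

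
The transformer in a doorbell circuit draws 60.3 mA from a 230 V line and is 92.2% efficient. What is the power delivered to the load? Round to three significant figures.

P_in = V_p I_p = 230 × 0.0603 = 13.869 W.
P_out = η P_in = 0.922 × 13.869 = 12.8 W.

P_out ≈ 12.8 W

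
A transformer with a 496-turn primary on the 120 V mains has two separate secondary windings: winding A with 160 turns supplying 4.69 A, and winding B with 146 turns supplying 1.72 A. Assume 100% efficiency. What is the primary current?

V_A = 120 × 160/496 = 38.710 V; V_B = 120 × 146/496 = 35.323 V.
P_out = V_A I_A + V_B I_B = 38.710×4.69 + 35.323×1.72 = 181.55 + 60.755 = 242.30 W.
Ideal ⇒ P_in = P_out, so I_p = P_out/V_p = 242.30/120 = 2.02 A.

I_p ≈ 2.02 A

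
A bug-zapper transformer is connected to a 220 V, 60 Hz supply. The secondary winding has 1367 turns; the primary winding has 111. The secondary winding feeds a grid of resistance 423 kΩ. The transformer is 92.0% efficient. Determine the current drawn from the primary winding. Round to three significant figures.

V_s = 220 × 1367/111 = 2709.4 V.
I_s = V_s/R = 2709.4/423000 = 0.0064051 A.
P_out = V_s I_s = 2709.4 × 0.0064051 = 17.354 W.
P_in = P_out/η = 17.354/0.920 = 18.863 W.
I_p = P_in/V_p = 18.863/220 = 0.0857 A.

I_p ≈ 0.0857 A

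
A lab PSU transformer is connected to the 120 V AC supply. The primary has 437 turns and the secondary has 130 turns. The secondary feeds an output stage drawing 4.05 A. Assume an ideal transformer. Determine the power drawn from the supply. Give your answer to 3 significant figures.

I_p = I_s × N_s/N_p = 4.05 × 130/437 = 1.2048 A.
P = V_p I_p = 120 × 1.2048 = 145 W.

P ≈ 145 W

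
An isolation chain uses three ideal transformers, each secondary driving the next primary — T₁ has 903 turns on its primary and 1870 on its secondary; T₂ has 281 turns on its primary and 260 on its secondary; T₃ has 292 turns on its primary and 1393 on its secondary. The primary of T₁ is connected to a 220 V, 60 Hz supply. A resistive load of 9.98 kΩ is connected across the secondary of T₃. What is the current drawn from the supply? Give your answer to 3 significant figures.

Secondary of T₁: V = 220.00 × 1870/903 = 455.59 V.
Secondary of T₂: V = 455.59 × 260/281 = 421.54 V.
Secondary of T₃: V = 421.54 × 1393/292 = 2011.0 V.
I_load = 2011.0/9980 = 0.20150 A, so P_out = 2011.0 × 0.20150 = 405.22 W.
All ideal ⇒ P_in = P_out, so I_supply = 405.22/220 = 1.84 A.

I_supply ≈ 1.84 A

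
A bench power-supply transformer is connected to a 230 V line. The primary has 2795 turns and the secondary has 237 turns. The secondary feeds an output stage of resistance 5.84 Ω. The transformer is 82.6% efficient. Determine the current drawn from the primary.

V_s = 230 × 237/2795 = 19.503 V.
I_s = V_s/R = 19.503/5.84 = 3.3395 A.
P_out = V_s I_s = 19.503 × 3.3395 = 65.129 W.
P_in = P_out/η = 65.129/0.826 = 78.849 W.
I_p = P_in/V_p = 78.849/230 = 0.343 A.

I_p ≈ 0.343 A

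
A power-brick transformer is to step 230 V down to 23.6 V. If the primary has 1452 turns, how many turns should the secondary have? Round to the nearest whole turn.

N_s/N_p = V_s/V_p, so N_s = 1452 × 23.6/230 = 149.0 ≈ 149 turns.

N_s = 149 turns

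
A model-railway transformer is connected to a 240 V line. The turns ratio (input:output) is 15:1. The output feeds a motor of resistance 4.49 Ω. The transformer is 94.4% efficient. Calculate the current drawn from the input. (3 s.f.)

I_in ≈ 0.252 A

V_out = 240 × 1/15 = 16.000 V.
I_out = V_out/R = 16.000/4.49 = 3.5635 A.
P_out = V_out I_out = 16.000 × 3.5635 = 57.016 W.
P_in = P_out/η = 57.016/0.944 = 60.398 W.
I_in = P_in/V_in = 60.398/240 = 0.252 A.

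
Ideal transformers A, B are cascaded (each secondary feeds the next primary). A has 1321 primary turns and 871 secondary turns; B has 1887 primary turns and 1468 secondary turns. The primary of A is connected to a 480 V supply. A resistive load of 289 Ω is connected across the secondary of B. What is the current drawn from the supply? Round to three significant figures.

After A: V = 480.00 × 871/1321 = 316.49 V.
After B: V = 316.49 × 1468/1887 = 246.21 V.
I_load = 246.21/289 = 0.85195 A, so P_out = 246.21 × 0.85195 = 209.76 W.
All ideal ⇒ P_in = P_out, so I_supply = 209.76/480 = 0.437 A.

I_supply ≈ 0.437 A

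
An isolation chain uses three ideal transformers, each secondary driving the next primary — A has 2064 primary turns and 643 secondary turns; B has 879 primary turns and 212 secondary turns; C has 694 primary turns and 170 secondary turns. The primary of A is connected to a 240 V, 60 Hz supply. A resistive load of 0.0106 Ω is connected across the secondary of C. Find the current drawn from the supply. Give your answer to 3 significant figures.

After A: V = 240.00 × 643/2064 = 74.767 V.
After B: V = 74.767 × 212/879 = 18.033 V.
After C: V = 18.033 × 170/694 = 4.4172 V.
I_load = 4.4172/0.0106 = 416.72 A, so P_out = 4.4172 × 416.72 = 1840.7 W.
All ideal ⇒ P_in = P_out, so I_supply = 1840.7/240 = 7.67 A.

I_supply ≈ 7.67 A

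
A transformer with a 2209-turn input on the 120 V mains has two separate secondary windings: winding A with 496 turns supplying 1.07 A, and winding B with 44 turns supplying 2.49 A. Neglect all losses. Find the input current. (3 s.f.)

I_in ≈ 0.290 A

V_A = 120 × 496/2209 = 26.944 V; V_B = 120 × 44/2209 = 2.3902 V.
P_out = V_A I_A + V_B I_B = 26.944×1.07 + 2.3902×2.49 = 28.830 + 5.9517 = 34.782 W.
Ideal ⇒ P_in = P_out, so I_in = P_out/V_in = 34.782/120 = 0.290 A.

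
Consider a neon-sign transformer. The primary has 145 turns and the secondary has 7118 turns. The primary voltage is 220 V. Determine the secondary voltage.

V_s ≈ 10800 V

V_s/V_p = N_s/N_p, so V_s = 220 × 7118/145 = 10800 V.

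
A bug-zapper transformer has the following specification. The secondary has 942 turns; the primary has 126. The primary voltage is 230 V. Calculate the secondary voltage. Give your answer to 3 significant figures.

V_s/V_p = N_s/N_p, so V_s = 230 × 942/126 = 1720 V.

V_s ≈ 1720 V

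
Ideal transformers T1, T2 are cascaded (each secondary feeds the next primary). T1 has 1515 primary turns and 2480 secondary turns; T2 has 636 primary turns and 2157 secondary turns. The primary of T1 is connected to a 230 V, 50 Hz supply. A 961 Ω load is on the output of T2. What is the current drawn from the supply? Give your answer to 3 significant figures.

After T1: V = 230.00 × 2480/1515 = 376.50 V.
After T2: V = 376.50 × 2157/636 = 1276.9 V.
I_load = 1276.9/961 = 1.3287 A, so P_out = 1276.9 × 1.3287 = 1696.7 W.
All ideal ⇒ P_in = P_out, so I_supply = 1696.7/230 = 7.38 A.

I_supply ≈ 7.38 A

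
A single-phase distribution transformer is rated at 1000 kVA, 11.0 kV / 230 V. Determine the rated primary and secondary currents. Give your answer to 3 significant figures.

I_p = S/V_p = 1000000/11000 = 90.9 A.
I_s = S/V_s = 1000000/230 = 4350 A.

I_p ≈ 90.9 A, I_s ≈ 4350 A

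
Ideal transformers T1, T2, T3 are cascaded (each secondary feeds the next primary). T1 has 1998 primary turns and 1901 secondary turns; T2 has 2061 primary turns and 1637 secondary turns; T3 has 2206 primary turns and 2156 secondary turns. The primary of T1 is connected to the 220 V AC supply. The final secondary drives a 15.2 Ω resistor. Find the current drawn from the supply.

Secondary of T1: V = 220.00 × 1901/1998 = 209.32 V.
Secondary of T2: V = 209.32 × 1637/2061 = 166.26 V.
Secondary of T3: V = 166.26 × 2156/2206 = 162.49 V.
I_load = 162.49/15.2 = 10.690 A, so P_out = 162.49 × 10.690 = 1737.0 W.
All ideal ⇒ P_in = P_out, so I_supply = 1737.0/220 = 7.90 A.

I_supply ≈ 7.90 A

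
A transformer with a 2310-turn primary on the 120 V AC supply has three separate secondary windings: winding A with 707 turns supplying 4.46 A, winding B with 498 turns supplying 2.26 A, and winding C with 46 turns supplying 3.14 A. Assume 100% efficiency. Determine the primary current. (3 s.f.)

V_A = 120 × 707/2310 = 36.727 V; V_B = 120 × 498/2310 = 25.870 V; V_C = 120 × 46/2310 = 2.3896 V.
P_out = V_A I_A + V_B I_B + V_C I_C = 36.727×4.46 + 25.870×2.26 + 2.3896×3.14 = 163.80 + 58.466 + 7.5034 = 229.77 W.
Ideal ⇒ P_in = P_out, so I_p = P_out/V_p = 229.77/120 = 1.91 A.

I_p ≈ 1.91 A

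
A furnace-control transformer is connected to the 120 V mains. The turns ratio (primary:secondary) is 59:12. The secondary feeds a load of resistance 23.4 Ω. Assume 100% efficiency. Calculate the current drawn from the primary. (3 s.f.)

V_s = V_p × N_s/N_p = 120 × 12/59 = 24.407 V.
I_s = V_s/R = 24.407/23.4 = 1.0430 A.
For an ideal transformer I_p N_p = I_s N_s, so I_p = 1.0430 × 12/59 = 0.212 A.

I_p ≈ 0.212 A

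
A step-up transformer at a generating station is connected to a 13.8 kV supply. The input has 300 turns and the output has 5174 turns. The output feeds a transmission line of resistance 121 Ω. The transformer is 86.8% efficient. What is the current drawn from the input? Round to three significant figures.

V_out = 13800 × 5174/300 = 238000 V.
I_out = V_out/R = 238000/121 = 1967.0 A.
P_out = V_out I_out = 238000 × 1967.0 = 4.6815×10^8 W.
P_in = P_out/η = 4.6815×10^8/0.868 = 5.3934×10^8 W.
I_in = P_in/V_in = 5.3934×10^8/13800 = 39100 A.

I_in ≈ 39100 A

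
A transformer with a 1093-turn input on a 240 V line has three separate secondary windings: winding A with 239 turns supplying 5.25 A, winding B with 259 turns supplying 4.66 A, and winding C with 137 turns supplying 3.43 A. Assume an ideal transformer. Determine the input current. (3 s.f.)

V_A = 240 × 239/1093 = 52.479 V; V_B = 240 × 259/1093 = 56.871 V; V_C = 240 × 137/1093 = 30.082 V.
P_out = V_A I_A + V_B I_B + V_C I_C = 52.479×5.25 + 56.871×4.66 + 30.082×3.43 = 275.52 + 265.02 + 103.18 = 643.72 W.
Ideal ⇒ P_in = P_out, so I_in = P_out/V_in = 643.72/240 = 2.68 A.

I_in ≈ 2.68 A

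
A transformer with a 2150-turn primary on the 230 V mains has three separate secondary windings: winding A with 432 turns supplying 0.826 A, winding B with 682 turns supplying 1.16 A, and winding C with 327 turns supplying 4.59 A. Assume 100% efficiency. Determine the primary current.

I_p ≈ 1.23 A

V_A = 230 × 432/2150 = 46.214 V; V_B = 230 × 682/2150 = 72.958 V; V_C = 230 × 327/2150 = 34.981 V.
P_out = V_A I_A + V_B I_B + V_C I_C = 46.214×0.826 + 72.958×1.16 + 34.981×4.59 = 38.173 + 84.631 + 160.56 = 283.37 W.
Ideal ⇒ P_in = P_out, so I_p = P_out/V_p = 283.37/230 = 1.23 A.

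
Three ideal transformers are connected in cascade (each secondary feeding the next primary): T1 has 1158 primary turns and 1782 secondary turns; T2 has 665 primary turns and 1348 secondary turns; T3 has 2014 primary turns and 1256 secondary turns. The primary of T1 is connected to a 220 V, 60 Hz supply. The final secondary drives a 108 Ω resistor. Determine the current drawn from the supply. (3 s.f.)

After T1: V = 220.00 × 1782/1158 = 338.55 V.
After T2: V = 338.55 × 1348/665 = 686.26 V.
After T3: V = 686.26 × 1256/2014 = 427.98 V.
I_load = 427.98/108 = 3.9627 A, so P_out = 427.98 × 3.9627 = 1696.0 W.
All ideal ⇒ P_in = P_out, so I_supply = 1696.0/220 = 7.71 A.

I_supply ≈ 7.71 A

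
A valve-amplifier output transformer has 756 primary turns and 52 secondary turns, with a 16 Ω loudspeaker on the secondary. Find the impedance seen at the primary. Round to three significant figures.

Z_p ≈ 3380 Ω

Z_p = (N_p/N_s)² × Z_s = (756/52)² × 16 = 3380 Ω.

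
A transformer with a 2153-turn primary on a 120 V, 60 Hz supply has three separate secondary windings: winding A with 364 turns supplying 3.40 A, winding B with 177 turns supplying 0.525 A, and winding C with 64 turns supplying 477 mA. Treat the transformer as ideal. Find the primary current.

I_p ≈ 0.632 A

V_A = 120 × 364/2153 = 20.288 V; V_B = 120 × 177/2153 = 9.8653 V; V_C = 120 × 64/2153 = 3.5671 V.
P_out = V_A I_A + V_B I_B + V_C I_C = 20.288×3.40 + 9.8653×0.525 + 3.5671×0.477 = 68.979 + 5.1793 + 1.7015 = 75.860 W.
Ideal ⇒ P_in = P_out, so I_p = P_out/V_p = 75.860/120 = 0.632 A.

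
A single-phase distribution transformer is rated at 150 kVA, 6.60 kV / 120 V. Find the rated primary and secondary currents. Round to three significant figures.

I_p = S/V_p = 150000/6600 = 22.7 A.
I_s = S/V_s = 150000/120 = 1250 A.

I_p ≈ 22.7 A, I_s ≈ 1250 A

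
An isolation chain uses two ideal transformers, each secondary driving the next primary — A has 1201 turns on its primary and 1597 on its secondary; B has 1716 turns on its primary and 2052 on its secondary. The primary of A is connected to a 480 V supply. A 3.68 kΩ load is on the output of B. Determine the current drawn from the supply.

Secondary of A: V = 480.00 × 1597/1201 = 638.27 V.
Secondary of B: V = 638.27 × 2052/1716 = 763.24 V.
I_load = 763.24/3680 = 0.20740 A, so P_out = 763.24 × 0.20740 = 158.30 W.
All ideal ⇒ P_in = P_out, so I_supply = 158.30/480 = 0.330 A.

I_supply ≈ 0.330 A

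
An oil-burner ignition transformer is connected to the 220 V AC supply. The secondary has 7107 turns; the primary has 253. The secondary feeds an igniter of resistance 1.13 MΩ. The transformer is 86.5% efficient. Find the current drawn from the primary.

V_s = 220 × 7107/253 = 6180.0 V.
I_s = V_s/R = 6180.0/(1.13×10^6) = 0.0054690 A.
P_out = V_s I_s = 6180.0 × 0.0054690 = 33.799 W.
P_in = P_out/η = 33.799/0.865 = 39.074 W.
I_p = P_in/V_p = 39.074/220 = 0.178 A.

I_p ≈ 0.178 A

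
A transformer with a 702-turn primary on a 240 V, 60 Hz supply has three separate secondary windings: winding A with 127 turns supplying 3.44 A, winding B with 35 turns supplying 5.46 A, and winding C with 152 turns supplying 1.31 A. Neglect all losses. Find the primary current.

I_p ≈ 1.18 A

V_A = 240 × 127/702 = 43.419 V; V_B = 240 × 35/702 = 11.966 V; V_C = 240 × 152/702 = 51.966 V.
P_out = V_A I_A + V_B I_B + V_C I_C = 43.419×3.44 + 11.966×5.46 + 51.966×1.31 = 149.36 + 65.333 + 68.075 = 282.77 W.
Ideal ⇒ P_in = P_out, so I_p = P_out/V_p = 282.77/240 = 1.18 A.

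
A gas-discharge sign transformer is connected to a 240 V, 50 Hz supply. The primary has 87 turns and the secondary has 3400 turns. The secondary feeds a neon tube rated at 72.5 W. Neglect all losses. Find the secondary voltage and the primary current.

V_s = V_p × N_s/N_p = 240 × 3400/87 = 9379.3 V.
I_s = P/V_s = 72.5/9379.3 = 0.0077298 A.
I_p = I_s × N_s/N_p = 0.0077298 × 3400/87 = 0.302 A.

V_s ≈ 9380 V, I_p ≈ 0.302 A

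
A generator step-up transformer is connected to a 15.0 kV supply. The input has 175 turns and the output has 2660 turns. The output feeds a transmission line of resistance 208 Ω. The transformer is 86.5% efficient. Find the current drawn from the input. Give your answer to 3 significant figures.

I_in ≈ 19300 A

V_out = 15000 × 2660/175 = 228000 V.
I_out = V_out/R = 228000/208 = 1096.2 A.
P_out = V_out I_out = 228000 × 1096.2 = 2.4992×10^8 W.
P_in = P_out/η = 2.4992×10^8/0.865 = 2.8893×10^8 W.
I_in = P_in/V_in = 2.8893×10^8/15000 = 19300 A.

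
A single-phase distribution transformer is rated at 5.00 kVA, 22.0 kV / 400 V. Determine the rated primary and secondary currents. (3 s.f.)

I_p ≈ 0.227 A, I_s ≈ 12.5 A

I_p = S/V_p = 5000/22000 = 0.227 A.
I_s = S/V_s = 5000/400 = 12.5 A.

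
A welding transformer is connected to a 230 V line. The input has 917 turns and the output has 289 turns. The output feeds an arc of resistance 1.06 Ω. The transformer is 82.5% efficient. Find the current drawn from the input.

V_out = 230 × 289/917 = 72.486 V.
I_out = V_out/R = 72.486/1.06 = 68.383 A.
P_out = V_out I_out = 72.486 × 68.383 = 4956.9 W.
P_in = P_out/η = 4956.9/0.825 = 6008.3 W.
I_in = P_in/V_in = 6008.3/230 = 26.1 A.

I_in ≈ 26.1 A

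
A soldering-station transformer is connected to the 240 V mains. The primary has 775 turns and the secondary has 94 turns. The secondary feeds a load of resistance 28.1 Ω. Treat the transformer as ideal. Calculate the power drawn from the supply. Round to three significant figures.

P ≈ 30.2 W

V_s = V_p × N_s/N_p = 240 × 94/775 = 29.110 V.
I_s = V_s/R = 29.110/28.1 = 1.0359 A.
I_p = I_s × N_s/N_p = 1.0359 × 94/775 = 0.12565 A.
P = V_p I_p = 240 × 0.12565 = 30.2 W.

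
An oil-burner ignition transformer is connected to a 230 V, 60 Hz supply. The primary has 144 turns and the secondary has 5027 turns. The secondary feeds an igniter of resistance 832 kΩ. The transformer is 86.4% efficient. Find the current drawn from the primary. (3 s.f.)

V_s = 230 × 5027/144 = 8029.2 V.
I_s = V_s/R = 8029.2/832000 = 0.0096505 A.
P_out = V_s I_s = 8029.2 × 0.0096505 = 77.486 W.
P_in = P_out/η = 77.486/0.864 = 89.683 W.
I_p = P_in/V_p = 89.683/230 = 0.390 A.

I_p ≈ 0.390 A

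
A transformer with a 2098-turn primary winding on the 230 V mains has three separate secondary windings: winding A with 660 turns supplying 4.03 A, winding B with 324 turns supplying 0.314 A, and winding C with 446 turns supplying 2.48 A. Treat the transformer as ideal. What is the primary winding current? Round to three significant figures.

I_p ≈ 1.84 A

V_A = 230 × 660/2098 = 72.355 V; V_B = 230 × 324/2098 = 35.520 V; V_C = 230 × 446/2098 = 48.894 V.
P_out = V_A I_A + V_B I_B + V_C I_C = 72.355×4.03 + 35.520×0.314 + 48.894×2.48 = 291.59 + 11.153 + 121.26 = 424.00 W.
Ideal ⇒ P_in = P_out, so I_p = P_out/V_p = 424.00/230 = 1.84 A.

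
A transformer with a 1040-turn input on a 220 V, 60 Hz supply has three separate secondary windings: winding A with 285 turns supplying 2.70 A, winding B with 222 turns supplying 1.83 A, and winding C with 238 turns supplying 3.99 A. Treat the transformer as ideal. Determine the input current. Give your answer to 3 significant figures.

I_in ≈ 2.04 A

V_A = 220 × 285/1040 = 60.288 V; V_B = 220 × 222/1040 = 46.962 V; V_C = 220 × 238/1040 = 50.346 V.
P_out = V_A I_A + V_B I_B + V_C I_C = 60.288×2.70 + 46.962×1.83 + 50.346×3.99 = 162.78 + 85.940 + 200.88 = 449.60 W.
Ideal ⇒ P_in = P_out, so I_in = P_out/V_in = 449.60/220 = 2.04 A.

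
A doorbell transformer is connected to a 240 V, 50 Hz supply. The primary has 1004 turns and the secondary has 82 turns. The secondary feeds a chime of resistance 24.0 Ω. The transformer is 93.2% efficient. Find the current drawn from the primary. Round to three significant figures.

I_p ≈ 0.0716 A

V_s = 240 × 82/1004 = 19.602 V.
I_s = V_s/R = 19.602/24.0 = 0.81673 A.
P_out = V_s I_s = 19.602 × 0.81673 = 16.009 W.
P_in = P_out/η = 16.009/0.932 = 17.177 W.
I_p = P_in/V_p = 17.177/240 = 0.0716 A.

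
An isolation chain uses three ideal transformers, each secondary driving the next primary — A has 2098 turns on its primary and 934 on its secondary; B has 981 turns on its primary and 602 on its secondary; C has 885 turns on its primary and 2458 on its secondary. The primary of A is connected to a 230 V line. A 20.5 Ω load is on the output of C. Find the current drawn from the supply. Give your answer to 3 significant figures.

After A: V = 230.00 × 934/2098 = 102.39 V.
After B: V = 102.39 × 602/981 = 62.834 V.
After C: V = 62.834 × 2458/885 = 174.52 V.
I_load = 174.52/20.5 = 8.5130 A, so P_out = 174.52 × 8.5130 = 1485.7 W.
All ideal ⇒ P_in = P_out, so I_supply = 1485.7/230 = 6.46 A.

I_supply ≈ 6.46 A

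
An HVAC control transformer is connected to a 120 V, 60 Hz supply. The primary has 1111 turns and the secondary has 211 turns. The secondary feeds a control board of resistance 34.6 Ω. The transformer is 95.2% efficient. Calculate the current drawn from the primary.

V_s = 120 × 211/1111 = 22.790 V.
I_s = V_s/R = 22.790/34.6 = 0.65868 A.
P_out = V_s I_s = 22.790 × 0.65868 = 15.011 W.
P_in = P_out/η = 15.011/0.952 = 15.768 W.
I_p = P_in/V_p = 15.768/120 = 0.131 A.

I_p ≈ 0.131 A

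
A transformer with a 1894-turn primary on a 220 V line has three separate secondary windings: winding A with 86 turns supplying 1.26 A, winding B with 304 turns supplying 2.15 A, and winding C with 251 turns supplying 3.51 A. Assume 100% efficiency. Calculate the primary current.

I_p ≈ 0.867 A

V_A = 220 × 86/1894 = 9.9894 V; V_B = 220 × 304/1894 = 35.312 V; V_C = 220 × 251/1894 = 29.155 V.
P_out = V_A I_A + V_B I_B + V_C I_C = 9.9894×1.26 + 35.312×2.15 + 29.155×3.51 = 12.587 + 75.920 + 102.33 = 190.84 W.
Ideal ⇒ P_in = P_out, so I_p = P_out/V_p = 190.84/220 = 0.867 A.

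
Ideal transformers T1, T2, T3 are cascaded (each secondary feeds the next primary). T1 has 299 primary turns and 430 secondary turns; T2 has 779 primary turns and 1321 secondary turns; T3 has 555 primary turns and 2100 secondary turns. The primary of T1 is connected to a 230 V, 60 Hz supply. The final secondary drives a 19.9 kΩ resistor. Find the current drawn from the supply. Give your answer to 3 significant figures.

I_supply ≈ 0.984 A

After T1: V = 230.00 × 430/299 = 330.77 V.
After T2: V = 330.77 × 1321/779 = 560.91 V.
After T3: V = 560.91 × 2100/555 = 2122.3 V.
I_load = 2122.3/19900 = 0.10665 A, so P_out = 2122.3 × 0.10665 = 226.35 W.
All ideal ⇒ P_in = P_out, so I_supply = 226.35/230 = 0.984 A.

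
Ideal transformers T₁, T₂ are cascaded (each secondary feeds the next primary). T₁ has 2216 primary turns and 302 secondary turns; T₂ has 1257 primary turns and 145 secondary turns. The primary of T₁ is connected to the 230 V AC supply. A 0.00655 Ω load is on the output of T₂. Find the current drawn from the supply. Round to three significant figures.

Secondary of T₁: V = 230.00 × 302/2216 = 31.345 V.
Secondary of T₂: V = 31.345 × 145/1257 = 3.6157 V.
I_load = 3.6157/0.00655 = 552.02 A, so P_out = 3.6157 × 552.02 = 1996.0 W.
All ideal ⇒ P_in = P_out, so I_supply = 1996.0/230 = 8.68 A.

I_supply ≈ 8.68 A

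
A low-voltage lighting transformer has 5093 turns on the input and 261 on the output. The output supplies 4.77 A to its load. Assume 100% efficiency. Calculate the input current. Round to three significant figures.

For an ideal transformer I_in/I_out = N_out/N_in, so I_in = 4.77 × 261/5093 = 0.244 A.

I_in ≈ 0.244 A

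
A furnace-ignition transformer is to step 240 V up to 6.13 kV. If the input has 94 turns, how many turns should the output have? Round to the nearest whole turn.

N_out/N_in = V_out/V_in, so N_out = 94 × 6130/240 = 2400.9 ≈ 2401 turns.

N_out = 2401 turns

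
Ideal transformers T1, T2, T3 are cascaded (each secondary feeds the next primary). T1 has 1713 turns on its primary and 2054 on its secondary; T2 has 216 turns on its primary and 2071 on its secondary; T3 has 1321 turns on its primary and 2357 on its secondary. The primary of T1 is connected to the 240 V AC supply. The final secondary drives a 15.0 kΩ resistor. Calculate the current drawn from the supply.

I_supply ≈ 6.73 A

After T1: V = 240.00 × 2054/1713 = 287.78 V.
After T2: V = 287.78 × 2071/216 = 2759.2 V.
After T3: V = 2759.2 × 2357/1321 = 4923.1 V.
I_load = 4923.1/15000 = 0.32821 A, so P_out = 4923.1 × 0.32821 = 1615.8 W.
All ideal ⇒ P_in = P_out, so I_supply = 1615.8/240 = 6.73 A.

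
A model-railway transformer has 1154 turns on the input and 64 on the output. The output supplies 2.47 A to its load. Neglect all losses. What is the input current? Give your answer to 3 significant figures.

I_in ≈ 0.137 A

For an ideal transformer I_in/I_out = N_out/N_in, so I_in = 2.47 × 64/1154 = 0.137 A.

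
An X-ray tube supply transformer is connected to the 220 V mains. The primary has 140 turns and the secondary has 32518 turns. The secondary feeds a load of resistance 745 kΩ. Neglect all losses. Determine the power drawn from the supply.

V_s = V_p × N_s/N_p = 220 × 32518/140 = 51100 V.
I_s = V_s/R = 51100/745000 = 0.068590 A.
I_p = I_s × N_s/N_p = 0.068590 × 32518/140 = 15.932 A.
P = V_p I_p = 220 × 15.932 = 3500 W.

P ≈ 3500 W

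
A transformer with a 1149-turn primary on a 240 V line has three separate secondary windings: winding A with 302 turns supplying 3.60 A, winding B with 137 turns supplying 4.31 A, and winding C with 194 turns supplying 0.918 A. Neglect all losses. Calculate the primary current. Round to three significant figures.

V_A = 240 × 302/1149 = 63.081 V; V_B = 240 × 137/1149 = 28.616 V; V_C = 240 × 194/1149 = 40.522 V.
P_out = V_A I_A + V_B I_B + V_C I_C = 63.081×3.60 + 28.616×4.31 + 40.522×0.918 = 227.09 + 123.34 + 37.199 = 387.63 W.
Ideal ⇒ P_in = P_out, so I_p = P_out/V_p = 387.63/240 = 1.62 A.

I_p ≈ 1.62 A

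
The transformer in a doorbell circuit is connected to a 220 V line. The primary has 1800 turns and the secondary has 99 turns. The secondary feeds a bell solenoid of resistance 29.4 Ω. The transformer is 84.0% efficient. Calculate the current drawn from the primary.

V_s = 220 × 99/1800 = 12.100 V.
I_s = V_s/R = 12.100/29.4 = 0.41156 A.
P_out = V_s I_s = 12.100 × 0.41156 = 4.9799 W.
P_in = P_out/η = 4.9799/0.840 = 5.9285 W.
I_p = P_in/V_p = 5.9285/220 = 0.0269 A.

I_p ≈ 0.0269 A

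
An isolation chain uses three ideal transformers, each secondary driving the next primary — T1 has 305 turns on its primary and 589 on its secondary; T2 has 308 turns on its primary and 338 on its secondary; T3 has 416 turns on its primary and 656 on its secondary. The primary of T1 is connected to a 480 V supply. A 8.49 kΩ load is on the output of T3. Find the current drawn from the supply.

Secondary of T1: V = 480.00 × 589/305 = 926.95 V.
Secondary of T2: V = 926.95 × 338/308 = 1017.2 V.
Secondary of T3: V = 1017.2 × 656/416 = 1604.1 V.
I_load = 1604.1/8490 = 0.18894 A, so P_out = 1604.1 × 0.18894 = 303.08 W.
All ideal ⇒ P_in = P_out, so I_supply = 303.08/480 = 0.631 A.

I_supply ≈ 0.631 A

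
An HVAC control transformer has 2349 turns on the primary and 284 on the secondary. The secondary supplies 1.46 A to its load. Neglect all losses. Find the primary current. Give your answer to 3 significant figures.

I_p ≈ 0.177 A

For an ideal transformer I_p/I_s = N_s/N_p, so I_p = 1.46 × 284/2349 = 0.177 A.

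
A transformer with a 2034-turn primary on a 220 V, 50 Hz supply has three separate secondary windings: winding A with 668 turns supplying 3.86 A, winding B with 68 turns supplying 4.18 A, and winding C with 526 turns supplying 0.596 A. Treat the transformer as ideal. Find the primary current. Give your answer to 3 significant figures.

I_p ≈ 1.56 A

V_A = 220 × 668/2034 = 72.252 V; V_B = 220 × 68/2034 = 7.3550 V; V_C = 220 × 526/2034 = 56.893 V.
P_out = V_A I_A + V_B I_B + V_C I_C = 72.252×3.86 + 7.3550×4.18 + 56.893×0.596 = 278.89 + 30.744 + 33.908 = 343.54 W.
Ideal ⇒ P_in = P_out, so I_p = P_out/V_p = 343.54/220 = 1.56 A.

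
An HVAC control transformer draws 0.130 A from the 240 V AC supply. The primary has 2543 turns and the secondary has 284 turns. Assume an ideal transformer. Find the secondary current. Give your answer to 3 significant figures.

I_s/I_p = N_p/N_s, so I_s = 0.130 × 2543/284 = 1.16 A.

I_s ≈ 1.16 A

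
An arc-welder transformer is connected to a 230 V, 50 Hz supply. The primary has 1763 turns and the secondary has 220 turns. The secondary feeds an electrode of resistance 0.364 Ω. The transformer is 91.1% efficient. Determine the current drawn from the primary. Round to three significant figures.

V_s = 230 × 220/1763 = 28.701 V.
I_s = V_s/R = 28.701/0.364 = 78.849 A.
P_out = V_s I_s = 28.701 × 78.849 = 2263.1 W.
P_in = P_out/η = 2263.1/0.911 = 2484.1 W.
I_p = P_in/V_p = 2484.1/230 = 10.8 A.

I_p ≈ 10.8 A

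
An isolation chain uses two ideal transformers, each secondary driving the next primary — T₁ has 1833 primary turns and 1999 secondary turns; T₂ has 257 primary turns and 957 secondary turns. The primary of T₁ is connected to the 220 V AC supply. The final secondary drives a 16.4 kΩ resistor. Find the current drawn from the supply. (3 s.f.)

Secondary of T₁: V = 220.00 × 1999/1833 = 239.92 V.
Secondary of T₂: V = 239.92 × 957/257 = 893.41 V.
I_load = 893.41/16400 = 0.054476 A, so P_out = 893.41 × 0.054476 = 48.670 W.
All ideal ⇒ P_in = P_out, so I_supply = 48.670/220 = 0.221 A.

I_supply ≈ 0.221 A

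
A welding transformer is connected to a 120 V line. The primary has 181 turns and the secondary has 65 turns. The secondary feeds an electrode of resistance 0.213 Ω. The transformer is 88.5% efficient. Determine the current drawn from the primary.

V_s = 120 × 65/181 = 43.094 V.
I_s = V_s/R = 43.094/0.213 = 202.32 A.
P_out = V_s I_s = 43.094 × 202.32 = 8718.7 W.
P_in = P_out/η = 8718.7/0.885 = 9851.7 W.
I_p = P_in/V_p = 9851.7/120 = 82.1 A.

I_p ≈ 82.1 A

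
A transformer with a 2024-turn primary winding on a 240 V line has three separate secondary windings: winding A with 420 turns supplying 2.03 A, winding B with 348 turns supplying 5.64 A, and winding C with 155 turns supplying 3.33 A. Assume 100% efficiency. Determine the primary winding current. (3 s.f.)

V_A = 240 × 420/2024 = 49.802 V; V_B = 240 × 348/2024 = 41.265 V; V_C = 240 × 155/2024 = 18.379 V.
P_out = V_A I_A + V_B I_B + V_C I_C = 49.802×2.03 + 41.265×5.64 + 18.379×3.33 = 101.10 + 232.73 + 61.204 = 395.04 W.
Ideal ⇒ P_in = P_out, so I_p = P_out/V_p = 395.04/240 = 1.65 A.

I_p ≈ 1.65 A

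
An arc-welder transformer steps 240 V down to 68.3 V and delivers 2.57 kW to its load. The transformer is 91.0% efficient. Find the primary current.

I_p ≈ 11.8 A

P_in = P_out/η = 2570/0.910 = 2824.2 W.
I_p = P_in/V_p = 2824.2/240 = 11.8 A.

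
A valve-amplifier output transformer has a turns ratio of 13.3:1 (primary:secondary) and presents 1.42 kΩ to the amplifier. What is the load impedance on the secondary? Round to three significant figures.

Z_s = Z_p/(N_p/N_s)² = 1420/13.3² = 8.03 Ω.

Z_s ≈ 8.03 Ω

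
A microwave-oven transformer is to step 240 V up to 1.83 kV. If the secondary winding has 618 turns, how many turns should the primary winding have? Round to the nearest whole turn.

N_p/N_s = V_p/V_s, so N_p = 618 × 240/1830 = 81.0 ≈ 81 turns.

N_p = 81 turns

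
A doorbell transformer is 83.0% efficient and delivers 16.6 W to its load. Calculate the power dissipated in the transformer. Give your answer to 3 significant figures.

P_loss ≈ 3.40 W

P_in = P_out/η = 16.6/0.830 = 20.0000 W.
P_loss = P_in − P_out = 20.0000 − 16.6 = 3.40 W.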